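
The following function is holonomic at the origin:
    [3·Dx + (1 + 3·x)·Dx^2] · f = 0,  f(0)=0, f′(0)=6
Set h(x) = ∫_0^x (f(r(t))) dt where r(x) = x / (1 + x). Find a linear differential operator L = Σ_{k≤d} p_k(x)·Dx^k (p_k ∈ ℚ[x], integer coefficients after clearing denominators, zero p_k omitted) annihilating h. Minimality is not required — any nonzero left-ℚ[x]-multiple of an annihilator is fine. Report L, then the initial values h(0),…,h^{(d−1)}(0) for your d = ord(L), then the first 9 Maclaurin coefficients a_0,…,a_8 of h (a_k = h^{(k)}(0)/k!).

f: a_k = 0, 6, -9, 18, -81/2, 486/5, -243, 4374/7, -6561/4, …
h₀=f(r): pull back L_f along r ⇒ L₀.
h=∫₀ˣh₀: take L = L₀·Dx.
L = (5 + 8·x)·Dx^2 + (1 + 5·x + 4·x^2)·Dx^3  (order 3).
h: a_k = 0, 0, 3, -5, 21/2, -51/2, 341/5, -195, 16383/28, …
ICs: h(0) = 0, h′(0) = 0, h′′(0) = 6.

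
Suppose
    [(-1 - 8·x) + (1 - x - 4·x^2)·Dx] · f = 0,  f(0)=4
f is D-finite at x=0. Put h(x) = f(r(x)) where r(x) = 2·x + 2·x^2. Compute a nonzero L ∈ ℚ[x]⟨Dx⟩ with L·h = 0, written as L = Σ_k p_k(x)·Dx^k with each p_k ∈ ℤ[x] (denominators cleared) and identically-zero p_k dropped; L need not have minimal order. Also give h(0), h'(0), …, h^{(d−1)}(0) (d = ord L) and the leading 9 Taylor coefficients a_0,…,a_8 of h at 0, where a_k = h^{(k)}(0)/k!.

f: a_k = 4, 4, 20, 36, 116, 260, 724, 1764, 4660, …
L₀ from L_f via x↦r, Dx↦r'^{-1}Dx.
L = (2 + 36·x + 96·x^2 + 64·x^3) + (-1 + 2·x + 18·x^2 + 32·x^3 + 16·x^4)·Dx  (order 1).
h: a_k = 4, 8, 88, 448, 2800, 16608, 99360, 594432, 3553600, …
ICs: h(0) = 4.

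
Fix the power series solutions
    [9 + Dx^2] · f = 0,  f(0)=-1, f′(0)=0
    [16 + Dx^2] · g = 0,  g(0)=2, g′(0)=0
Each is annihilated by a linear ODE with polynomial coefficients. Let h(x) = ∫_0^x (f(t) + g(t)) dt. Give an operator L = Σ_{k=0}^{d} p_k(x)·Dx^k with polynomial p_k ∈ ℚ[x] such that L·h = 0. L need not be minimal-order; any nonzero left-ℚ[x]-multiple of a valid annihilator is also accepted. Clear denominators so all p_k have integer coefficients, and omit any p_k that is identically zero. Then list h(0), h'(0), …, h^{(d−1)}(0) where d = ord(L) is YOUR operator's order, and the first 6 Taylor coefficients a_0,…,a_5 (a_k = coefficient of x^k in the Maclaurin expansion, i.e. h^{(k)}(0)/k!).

f: a_k = -1, 0, 9/2, 0, -27/8, 0, …
g: a_k = 2, 0, -16, 0, 64/3, 0, …
Weyl lclm of L_f,L_g ⇒ L₀ (ord ≤ 4).
∫: right-multiply L₀ by Dx.
L = 144·Dx + 25·Dx^3 + Dx^5  (order 5).
h: a_k = 0, 1, 0, -23/6, 0, 431/120, …
ICs: h(0) = 0, h′(0) = 1, h′′(0) = 0, h′′′(0) = -23, h′′′′(0) = 0.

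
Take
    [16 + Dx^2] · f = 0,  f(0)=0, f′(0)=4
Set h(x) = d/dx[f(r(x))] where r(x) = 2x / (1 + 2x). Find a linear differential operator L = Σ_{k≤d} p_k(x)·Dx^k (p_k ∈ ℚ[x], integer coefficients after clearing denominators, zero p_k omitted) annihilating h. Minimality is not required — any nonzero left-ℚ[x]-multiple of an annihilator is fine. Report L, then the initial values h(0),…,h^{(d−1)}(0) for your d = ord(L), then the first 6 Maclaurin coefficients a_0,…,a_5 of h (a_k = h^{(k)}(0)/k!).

L = (88 + 96·x + 96·x^2) + (12 + 72·x + 144·x^2 + 96·x^3)·Dx + (1 + 8·x + 24·x^2 + 32·x^3 + 16·x^4)·Dx^2  (order 2).
h: a_k = 8, -32, -160, 1792, -24704/3, 23040, …
ICs: h(0) = 8, h′(0) = -32.

f: a_k = 0, 4, 0, -32/3, 0, 128/15, …
L₀ from L_f via x↦r, Dx↦r'^{-1}Dx.
Differentiate: ansatz ord ≤ ord L₀ ⇒ L.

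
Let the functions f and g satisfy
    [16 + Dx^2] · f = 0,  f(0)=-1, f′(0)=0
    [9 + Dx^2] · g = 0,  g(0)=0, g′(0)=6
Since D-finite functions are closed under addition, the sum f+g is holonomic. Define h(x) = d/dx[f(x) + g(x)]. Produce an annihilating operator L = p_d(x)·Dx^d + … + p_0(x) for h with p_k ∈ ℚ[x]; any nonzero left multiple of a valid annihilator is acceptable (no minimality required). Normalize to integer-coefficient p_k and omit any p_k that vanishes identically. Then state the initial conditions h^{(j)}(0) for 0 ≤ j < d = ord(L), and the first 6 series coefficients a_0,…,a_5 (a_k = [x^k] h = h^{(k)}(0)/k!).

L = 144 + 25·Dx^2 + Dx^4  (order 4).
h: a_k = 6, 16, -27, -128/3, 81/4, 512/15, …
ICs: h(0) = 6, h′(0) = 16, h′′(0) = -54, h′′′(0) = -256.

f: a_k = -1, 0, 8, 0, -32/3, 0, …
g: a_k = 0, 6, 0, -9, 0, 81/20, …
Sum ⇒ L₀ = lclm(L_f,L_g) in ℚ(x)⟨Dx⟩.
h=h₀': d/dx-closure on L₀ ⇒ L.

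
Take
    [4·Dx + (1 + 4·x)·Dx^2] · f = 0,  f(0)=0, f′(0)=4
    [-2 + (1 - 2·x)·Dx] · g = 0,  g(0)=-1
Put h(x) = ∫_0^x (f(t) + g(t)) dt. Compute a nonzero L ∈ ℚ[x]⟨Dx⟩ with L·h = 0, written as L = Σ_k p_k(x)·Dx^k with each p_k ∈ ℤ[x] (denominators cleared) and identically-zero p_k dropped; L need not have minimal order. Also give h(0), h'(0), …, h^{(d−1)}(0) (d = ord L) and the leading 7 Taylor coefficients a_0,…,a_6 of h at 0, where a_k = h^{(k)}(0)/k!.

f: a_k = 0, 4, -8, 64/3, -64, 1024/5, -2048/3, …
g: a_k = -1, -2, -4, -8, -16, -32, -64, …
L₀ := lclm(L_f,L_g); ord L₀ ≤ 2+1.
Integrate: L := L₀·Dx.
L = (-28 - 16·x)·Dx^2 + (1 - 40·x - 32·x^2)·Dx^3 + (1 + 3·x - 6·x^2 - 8·x^3)·Dx^4  (order 4).
h: a_k = 0, -1, 1, -4, 10/3, -16, 144/5, …
ICs: h(0) = 0, h′(0) = -1, h′′(0) = 2, h′′′(0) = -24.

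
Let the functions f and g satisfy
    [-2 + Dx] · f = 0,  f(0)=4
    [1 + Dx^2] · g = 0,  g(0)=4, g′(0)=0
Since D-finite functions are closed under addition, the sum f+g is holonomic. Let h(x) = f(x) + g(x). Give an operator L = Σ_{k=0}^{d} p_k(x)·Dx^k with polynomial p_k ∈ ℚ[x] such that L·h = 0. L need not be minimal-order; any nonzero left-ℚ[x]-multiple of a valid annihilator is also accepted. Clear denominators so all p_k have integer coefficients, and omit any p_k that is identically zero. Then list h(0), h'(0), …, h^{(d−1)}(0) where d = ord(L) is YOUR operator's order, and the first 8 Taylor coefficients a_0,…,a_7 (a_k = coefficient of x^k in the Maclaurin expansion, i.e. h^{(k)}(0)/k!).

L = -2 + Dx - 2·Dx^2 + Dx^3  (order 3).
h: a_k = 8, 8, 6, 16/3, 17/6, 16/15, 7/20, 32/315, …
ICs: h(0) = 8, h′(0) = 8, h′′(0) = 12.

f: a_k = 4, 8, 8, 16/3, 8/3, 16/15, 16/45, 32/315, …
g: a_k = 4, 0, -2, 0, 1/6, 0, -1/180, 0, …
f+g: L₀ = lclm(L_f,L_g), ord ≤ 1+2.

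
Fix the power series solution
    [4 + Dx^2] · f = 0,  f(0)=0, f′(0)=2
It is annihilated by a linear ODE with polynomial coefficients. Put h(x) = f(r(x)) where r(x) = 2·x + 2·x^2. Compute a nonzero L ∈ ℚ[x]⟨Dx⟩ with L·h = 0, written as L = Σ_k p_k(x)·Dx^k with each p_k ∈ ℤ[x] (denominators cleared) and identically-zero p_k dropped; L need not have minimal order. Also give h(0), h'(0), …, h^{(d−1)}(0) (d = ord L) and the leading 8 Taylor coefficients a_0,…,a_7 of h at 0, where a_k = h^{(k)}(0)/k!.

L = (16 + 96·x + 192·x^2 + 128·x^3) - 2·Dx + (1 + 2·x)·Dx^2  (order 2).
h: a_k = 0, 4, 4, -32/3, -32, -352/15, 32, 25856/315, …
ICs: h(0) = 0, h′(0) = 4.

f: a_k = 0, 2, 0, -4/3, 0, 4/15, 0, -8/315, …
h₀=f(r): pull back L_f along r ⇒ L₀.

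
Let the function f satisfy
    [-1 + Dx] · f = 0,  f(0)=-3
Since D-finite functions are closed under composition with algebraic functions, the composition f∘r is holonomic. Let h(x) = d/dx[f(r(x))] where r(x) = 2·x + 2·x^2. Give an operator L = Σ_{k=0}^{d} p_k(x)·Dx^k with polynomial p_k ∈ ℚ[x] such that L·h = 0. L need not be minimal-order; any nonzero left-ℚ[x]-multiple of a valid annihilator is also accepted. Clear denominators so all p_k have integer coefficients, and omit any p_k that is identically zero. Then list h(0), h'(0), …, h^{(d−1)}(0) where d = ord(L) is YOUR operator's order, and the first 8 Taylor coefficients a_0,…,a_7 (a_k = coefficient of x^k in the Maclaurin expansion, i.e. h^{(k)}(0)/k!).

L = (4 + 8·x + 8·x^2) + (-1 - 2·x)·Dx  (order 1).
h: a_k = -6, -24, -48, -80, -104, -608/5, -1856/15, -12224/105, …
ICs: h(0) = -6.

f: a_k = -3, -3, -3/2, -1/2, -1/8, -1/40, -1/240, -1/1680, …
Substitute x→r, Dx→(1/r')Dx; clear ⇒ L₀.
h=h₀': d/dx-closure on L₀ ⇒ L.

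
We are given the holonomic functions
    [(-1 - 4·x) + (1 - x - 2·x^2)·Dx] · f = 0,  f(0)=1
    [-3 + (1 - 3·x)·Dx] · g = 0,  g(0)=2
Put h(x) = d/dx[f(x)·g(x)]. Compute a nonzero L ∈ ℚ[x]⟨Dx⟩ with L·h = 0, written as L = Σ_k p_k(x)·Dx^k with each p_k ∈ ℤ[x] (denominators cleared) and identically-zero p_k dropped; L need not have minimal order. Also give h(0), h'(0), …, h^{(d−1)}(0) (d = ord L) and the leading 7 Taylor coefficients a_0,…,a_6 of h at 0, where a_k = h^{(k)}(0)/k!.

L = (15 - 30·x - 69·x^2 + 48·x^3 + 216·x^4) + (-2 + 9·x + 3·x^2 - 47·x^3 + 15·x^4 + 54·x^5)·Dx  (order 1).
h: a_k = 8, 60, 300, 1288, 5040, 18660, 66500, …
ICs: h(0) = 8.

f: a_k = 1, 1, 3, 5, 11, 21, 43, …
g: a_k = 2, 6, 18, 54, 162, 486, 1458, …
Product ⇒ symmetric product L₀, ord ≤ 1.
h=h₀': d/dx-closure on L₀ ⇒ L.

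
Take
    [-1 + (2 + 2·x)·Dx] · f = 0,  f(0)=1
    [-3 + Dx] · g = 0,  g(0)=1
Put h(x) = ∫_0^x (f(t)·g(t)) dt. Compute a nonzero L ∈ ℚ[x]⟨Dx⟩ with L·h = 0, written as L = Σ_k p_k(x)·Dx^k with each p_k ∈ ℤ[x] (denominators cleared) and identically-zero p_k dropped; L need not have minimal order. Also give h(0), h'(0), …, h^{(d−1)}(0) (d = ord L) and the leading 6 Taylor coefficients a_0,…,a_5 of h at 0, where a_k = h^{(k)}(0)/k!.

f: a_k = 1, 1/2, -1/8, 1/16, -5/128, 7/256, …
g: a_k = 1, 3, 9/2, 9/2, 27/8, 81/40, …
Product ⇒ symmetric product L₀, ord ≤ 1.
Integrate: L := L₀·Dx.
L = (-7 - 6·x)·Dx + (2 + 2·x)·Dx^2  (order 2).
h: a_k = 0, 1, 7/4, 47/24, 103/64, 667/640, …
ICs: h(0) = 0, h′(0) = 1.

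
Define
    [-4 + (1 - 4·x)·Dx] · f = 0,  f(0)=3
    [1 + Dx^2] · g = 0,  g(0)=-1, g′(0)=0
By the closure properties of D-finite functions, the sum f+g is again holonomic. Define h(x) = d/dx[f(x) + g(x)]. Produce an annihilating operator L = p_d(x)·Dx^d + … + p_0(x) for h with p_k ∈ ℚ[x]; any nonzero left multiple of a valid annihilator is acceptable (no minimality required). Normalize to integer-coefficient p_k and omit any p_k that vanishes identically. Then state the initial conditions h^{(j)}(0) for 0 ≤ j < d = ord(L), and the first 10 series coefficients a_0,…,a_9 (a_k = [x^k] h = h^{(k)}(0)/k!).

L = (1544 - 64·x + 128·x^2) + (-97 + 396·x - 48·x^2 + 64·x^3)·Dx + (1544 - 64·x + 128·x^2)·Dx^2 + (-97 + 396·x - 48·x^2 + 64·x^3)·Dx^3  (order 3).
h: a_k = 12, 97, 576, 18431/6, 15360, 8847361/120, 344064, 7927234559/5040, 7077888, 11415217766401/362880, …
ICs: h(0) = 12, h′(0) = 97, h′′(0) = 1152.

f: a_k = 3, 12, 48, 192, 768, 3072, 12288, 49152, 196608, 786432, …
g: a_k = -1, 0, 1/2, 0, -1/24, 0, 1/720, 0, -1/40320, 0, …
L₀ := lclm(L_f,L_g); ord L₀ ≤ 1+2.
Differentiate: ansatz ord ≤ ord L₀ ⇒ L.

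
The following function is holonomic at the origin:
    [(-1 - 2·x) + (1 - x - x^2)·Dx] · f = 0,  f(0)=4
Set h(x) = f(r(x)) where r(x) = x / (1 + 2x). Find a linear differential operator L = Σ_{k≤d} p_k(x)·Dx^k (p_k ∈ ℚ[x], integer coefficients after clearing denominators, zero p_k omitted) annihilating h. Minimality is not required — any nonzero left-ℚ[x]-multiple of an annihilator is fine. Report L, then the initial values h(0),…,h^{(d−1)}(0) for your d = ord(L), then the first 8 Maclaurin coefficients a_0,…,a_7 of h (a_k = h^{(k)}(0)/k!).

f: a_k = 4, 4, 8, 12, 20, 32, 52, 84, …
Change of var in L_f (x↦r) gives L₀.
L = (-1 - 4·x) + (1 + 5·x + 7·x^2 + 2·x^3)·Dx  (order 1).
h: a_k = 4, 4, 0, -4, 12, -32, 84, -220, …
ICs: h(0) = 4.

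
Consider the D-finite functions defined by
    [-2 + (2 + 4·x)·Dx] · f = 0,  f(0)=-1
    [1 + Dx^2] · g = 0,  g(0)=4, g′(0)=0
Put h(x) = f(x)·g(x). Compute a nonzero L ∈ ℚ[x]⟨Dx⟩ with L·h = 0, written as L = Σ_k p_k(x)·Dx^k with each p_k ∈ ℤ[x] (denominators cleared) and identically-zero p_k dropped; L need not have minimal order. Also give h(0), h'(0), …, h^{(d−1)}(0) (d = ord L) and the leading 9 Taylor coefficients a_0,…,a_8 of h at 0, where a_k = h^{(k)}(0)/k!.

f: a_k = -1, -1, 1/2, -1/2, 5/8, -7/8, 21/16, -33/16, 429/128, …
g: a_k = 4, 0, -2, 0, 1/6, 0, -1/180, 0, 1/10080, …
Sym-product of L_f,L_g gives L₀ (≤ ord 2).
L = (4 + 4·x + 4·x^2) + (-2 - 4·x)·Dx + (1 + 4·x + 4·x^2)·Dx^2  (order 2).
h: a_k = -4, -4, 4, 0, 4/3, -8/3, 184/45, -296/45, 3428/315, …
ICs: h(0) = -4, h′(0) = -4.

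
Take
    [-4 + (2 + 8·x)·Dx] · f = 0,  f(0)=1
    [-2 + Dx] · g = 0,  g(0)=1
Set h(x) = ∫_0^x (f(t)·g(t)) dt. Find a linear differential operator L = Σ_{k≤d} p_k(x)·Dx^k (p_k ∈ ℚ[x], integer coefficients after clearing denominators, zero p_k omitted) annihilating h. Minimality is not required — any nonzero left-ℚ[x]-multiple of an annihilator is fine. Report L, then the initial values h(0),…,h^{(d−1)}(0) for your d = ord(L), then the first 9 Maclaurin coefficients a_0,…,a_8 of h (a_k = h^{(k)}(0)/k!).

L = (-4 - 8·x)·Dx + (1 + 4·x)·Dx^2  (order 2).
h: a_k = 0, 1, 2, 4/3, 4/3, -8/15, 112/45, -1952/315, 5552/315, …
ICs: h(0) = 0, h′(0) = 1.

f: a_k = 1, 2, -2, 4, -10, 28, -84, 264, -858, …
g: a_k = 1, 2, 2, 4/3, 2/3, 4/15, 4/45, 8/315, 2/315, …
L₀ := L_f ⊗_s L_g (sym. prod.), ord ≤ 1.
h=∫₀ˣh₀: take L = L₀·Dx.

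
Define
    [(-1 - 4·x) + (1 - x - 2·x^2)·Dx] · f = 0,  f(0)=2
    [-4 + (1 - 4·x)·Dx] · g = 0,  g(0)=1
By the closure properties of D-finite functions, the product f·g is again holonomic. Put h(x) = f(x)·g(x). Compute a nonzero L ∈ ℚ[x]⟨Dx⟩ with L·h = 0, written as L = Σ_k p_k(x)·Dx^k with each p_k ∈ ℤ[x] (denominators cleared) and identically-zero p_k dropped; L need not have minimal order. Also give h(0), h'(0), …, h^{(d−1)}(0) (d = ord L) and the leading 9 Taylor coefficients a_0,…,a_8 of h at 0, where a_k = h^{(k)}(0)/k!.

f: a_k = 2, 2, 6, 10, 22, 42, 86, 170, 342, …
g: a_k = 1, 4, 16, 64, 256, 1024, 4096, 16384, 65536, …
L₀ := L_f ⊗_s L_g (sym. prod.), ord ≤ 1.
L = (-5 + 4·x + 24·x^2) + (1 - 5·x + 2·x^2 + 8·x^3)·Dx  (order 1).
h: a_k = 2, 10, 46, 194, 798, 3234, 13022, 52258, 209374, …
ICs: h(0) = 2.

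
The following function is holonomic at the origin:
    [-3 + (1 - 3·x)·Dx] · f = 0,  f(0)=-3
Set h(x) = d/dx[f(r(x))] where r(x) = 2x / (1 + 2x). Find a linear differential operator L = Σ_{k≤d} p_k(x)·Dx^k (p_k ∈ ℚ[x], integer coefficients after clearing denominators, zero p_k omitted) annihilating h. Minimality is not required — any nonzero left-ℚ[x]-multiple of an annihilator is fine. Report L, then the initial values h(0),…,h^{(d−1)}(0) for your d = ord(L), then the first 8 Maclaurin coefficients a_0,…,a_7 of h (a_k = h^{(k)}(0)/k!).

f: a_k = -3, -9, -27, -81, -243, -729, -2187, -6561, …
Substitute x→r, Dx→(1/r')Dx; clear ⇒ L₀.
Derive L from L₀ (diff closure).
L = 8 + (-1 + 4·x)·Dx  (order 1).
h: a_k = -18, -144, -864, -4608, -23040, -110592, -516096, -2359296, …
ICs: h(0) = -18.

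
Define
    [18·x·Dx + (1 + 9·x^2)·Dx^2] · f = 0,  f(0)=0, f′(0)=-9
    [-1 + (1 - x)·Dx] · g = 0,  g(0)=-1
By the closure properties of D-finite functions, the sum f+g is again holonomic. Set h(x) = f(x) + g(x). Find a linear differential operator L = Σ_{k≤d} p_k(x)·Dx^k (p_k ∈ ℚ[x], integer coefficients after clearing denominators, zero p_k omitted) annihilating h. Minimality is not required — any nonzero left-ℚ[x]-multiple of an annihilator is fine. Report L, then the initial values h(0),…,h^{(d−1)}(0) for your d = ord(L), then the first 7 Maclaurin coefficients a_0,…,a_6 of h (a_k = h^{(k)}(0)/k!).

L = (18 - 72·x - 486·x^2)·Dx + (-12 + 18·x + 180·x^2 - 486·x^3)·Dx^2 + (1 + 8·x + 72·x^3 - 81·x^4)·Dx^3  (order 3).
h: a_k = -1, -10, -1, 26, -1, -734/5, -1, …
ICs: h(0) = -1, h′(0) = -10, h′′(0) = -2.

f: a_k = 0, -9, 0, 27, 0, -729/5, 0, …
g: a_k = -1, -1, -1, -1, -1, -1, -1, …
L₀ := lclm(L_f,L_g); ord L₀ ≤ 2+1.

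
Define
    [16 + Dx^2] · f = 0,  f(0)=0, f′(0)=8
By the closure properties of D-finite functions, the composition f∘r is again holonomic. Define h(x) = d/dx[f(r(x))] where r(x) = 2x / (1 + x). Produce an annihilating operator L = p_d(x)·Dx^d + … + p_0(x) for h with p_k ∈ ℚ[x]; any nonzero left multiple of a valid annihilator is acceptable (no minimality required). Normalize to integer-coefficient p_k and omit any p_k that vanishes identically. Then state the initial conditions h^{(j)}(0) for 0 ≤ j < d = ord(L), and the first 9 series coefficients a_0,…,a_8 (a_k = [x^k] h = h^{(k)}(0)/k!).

f: a_k = 0, 8, 0, -64/3, 0, 256/15, 0, -2048/315, 0, …
L₀ from L_f via x↦r, Dx↦r'^{-1}Dx.
h₀' ⇒ L via d/dx closure of L₀.
L = (70 + 12·x + 6·x^2) + (6 + 18·x + 18·x^2 + 6·x^3)·Dx + (1 + 4·x + 6·x^2 + 4·x^3 + x^4)·Dx^2  (order 2).
h: a_k = 16, -32, -464, 1984, -6928/3, -6240, 1516976/45, -3499648/45, 30914864/315, …
ICs: h(0) = 16, h′(0) = -32.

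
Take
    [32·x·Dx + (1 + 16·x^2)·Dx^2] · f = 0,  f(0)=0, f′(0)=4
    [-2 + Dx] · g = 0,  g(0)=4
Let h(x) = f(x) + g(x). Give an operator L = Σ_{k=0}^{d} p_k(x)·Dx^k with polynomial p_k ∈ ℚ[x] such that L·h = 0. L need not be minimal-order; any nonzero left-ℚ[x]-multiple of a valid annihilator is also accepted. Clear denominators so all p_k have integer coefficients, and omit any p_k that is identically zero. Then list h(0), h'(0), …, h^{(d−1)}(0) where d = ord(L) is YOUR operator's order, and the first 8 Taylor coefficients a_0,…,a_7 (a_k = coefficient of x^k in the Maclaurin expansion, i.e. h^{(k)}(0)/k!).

f: a_k = 0, 4, 0, -64/3, 0, 1024/5, 0, -16384/7, …
g: a_k = 4, 8, 8, 16/3, 8/3, 16/15, 16/45, 32/315, …
f+g: L₀ = lclm(L_f,L_g), ord ≤ 2+1.
L = (32 - 64·x - 1536·x^2 - 1024·x^3)·Dx + (-18 + 704·x^2 - 512·x^4)·Dx^2 + (1 + 16·x + 32·x^2 + 256·x^3 + 256·x^4)·Dx^3  (order 3).
h: a_k = 4, 12, 8, -16, 8/3, 3088/15, 16/45, -737248/315, …
ICs: h(0) = 4, h′(0) = 12, h′′(0) = 16.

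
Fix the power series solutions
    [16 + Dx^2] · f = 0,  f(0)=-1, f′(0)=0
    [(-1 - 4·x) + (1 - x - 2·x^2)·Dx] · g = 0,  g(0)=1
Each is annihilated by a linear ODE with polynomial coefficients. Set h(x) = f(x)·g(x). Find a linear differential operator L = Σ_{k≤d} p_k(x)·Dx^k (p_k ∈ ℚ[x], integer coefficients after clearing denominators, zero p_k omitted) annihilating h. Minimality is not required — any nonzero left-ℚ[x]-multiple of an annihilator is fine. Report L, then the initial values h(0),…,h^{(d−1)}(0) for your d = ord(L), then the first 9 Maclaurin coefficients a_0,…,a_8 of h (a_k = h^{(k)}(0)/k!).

f: a_k = -1, 0, 8, 0, -32/3, 0, 256/45, 0, -512/315, …
g: a_k = 1, 1, 3, 5, 11, 21, 43, 85, 171, …
f·g: L₀ = L_f ⊗_s L_g, ord ≤ 2·1.
L = (-12 + 16·x + 32·x^2) + (2 + 8·x)·Dx + (-1 + x + 2·x^2)·Dx^2  (order 2).
h: a_k = -1, -1, 5, 3, 7/3, 25/3, 841/45, 1591/45, 22399/315, …
ICs: h(0) = -1, h′(0) = -1.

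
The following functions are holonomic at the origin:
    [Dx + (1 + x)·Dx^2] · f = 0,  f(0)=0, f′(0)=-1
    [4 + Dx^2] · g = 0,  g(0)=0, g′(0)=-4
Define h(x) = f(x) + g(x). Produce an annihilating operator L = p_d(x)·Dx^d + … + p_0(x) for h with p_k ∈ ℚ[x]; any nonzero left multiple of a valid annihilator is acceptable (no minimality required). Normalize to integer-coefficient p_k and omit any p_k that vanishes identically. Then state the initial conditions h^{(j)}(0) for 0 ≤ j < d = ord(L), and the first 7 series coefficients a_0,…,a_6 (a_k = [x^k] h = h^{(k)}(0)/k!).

L = (20 + 16·x + 8·x^2)·Dx + (12 + 28·x + 24·x^2 + 8·x^3)·Dx^2 + (5 + 4·x + 2·x^2)·Dx^3 + (3 + 7·x + 6·x^2 + 2·x^3)·Dx^4  (order 4).
h: a_k = 0, -5, 1/2, 7/3, 1/4, -11/15, 1/6, …
ICs: h(0) = 0, h′(0) = -5, h′′(0) = 1, h′′′(0) = 14.

f: a_k = 0, -1, 1/2, -1/3, 1/4, -1/5, 1/6, …
g: a_k = 0, -4, 0, 8/3, 0, -8/15, 0, …
f+g: L₀ = lclm(L_f,L_g), ord ≤ 2+2.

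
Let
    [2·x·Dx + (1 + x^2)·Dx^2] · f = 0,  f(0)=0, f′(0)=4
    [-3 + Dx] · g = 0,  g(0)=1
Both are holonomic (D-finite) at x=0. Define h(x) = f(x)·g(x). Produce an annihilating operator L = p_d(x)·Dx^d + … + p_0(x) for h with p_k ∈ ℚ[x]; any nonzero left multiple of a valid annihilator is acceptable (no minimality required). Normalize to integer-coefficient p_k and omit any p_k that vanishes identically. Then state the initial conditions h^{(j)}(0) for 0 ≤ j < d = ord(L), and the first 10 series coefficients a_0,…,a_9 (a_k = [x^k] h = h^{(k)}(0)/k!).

f: a_k = 0, 4, 0, -4/3, 0, 4/5, 0, -4/7, 0, 4/9, …
g: a_k = 1, 3, 9/2, 9/2, 27/8, 81/40, 81/80, 243/560, 729/4480, 243/4480, …
Sym-product of L_f,L_g gives L₀ (≤ ord 2).
L = (9 - 6·x + 9·x^2) + (-6 + 2·x - 6·x^2)·Dx + (1 + x^2)·Dx^2  (order 2).
h: a_k = 0, 4, 12, 50/3, 14, 83/10, 9/2, 361/140, 129/140, -1271/10080, …
ICs: h(0) = 0, h′(0) = 4.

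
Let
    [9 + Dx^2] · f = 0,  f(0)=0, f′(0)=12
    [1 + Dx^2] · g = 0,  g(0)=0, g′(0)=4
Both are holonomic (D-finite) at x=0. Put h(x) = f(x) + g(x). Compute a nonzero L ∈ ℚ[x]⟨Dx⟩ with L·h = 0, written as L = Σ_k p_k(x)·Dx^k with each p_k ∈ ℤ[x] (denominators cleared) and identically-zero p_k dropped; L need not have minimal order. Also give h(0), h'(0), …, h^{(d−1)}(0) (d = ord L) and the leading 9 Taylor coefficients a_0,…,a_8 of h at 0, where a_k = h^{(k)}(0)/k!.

f: a_k = 0, 12, 0, -18, 0, 81/10, 0, -243/140, 0, …
g: a_k = 0, 4, 0, -2/3, 0, 1/30, 0, -1/1260, 0, …
f+g: L₀ = lclm(L_f,L_g), ord ≤ 2+2.
L = 9 + 10·Dx^2 + Dx^4  (order 4).
h: a_k = 0, 16, 0, -56/3, 0, 122/15, 0, -547/315, 0, …
ICs: h(0) = 0, h′(0) = 16, h′′(0) = 0, h′′′(0) = -112.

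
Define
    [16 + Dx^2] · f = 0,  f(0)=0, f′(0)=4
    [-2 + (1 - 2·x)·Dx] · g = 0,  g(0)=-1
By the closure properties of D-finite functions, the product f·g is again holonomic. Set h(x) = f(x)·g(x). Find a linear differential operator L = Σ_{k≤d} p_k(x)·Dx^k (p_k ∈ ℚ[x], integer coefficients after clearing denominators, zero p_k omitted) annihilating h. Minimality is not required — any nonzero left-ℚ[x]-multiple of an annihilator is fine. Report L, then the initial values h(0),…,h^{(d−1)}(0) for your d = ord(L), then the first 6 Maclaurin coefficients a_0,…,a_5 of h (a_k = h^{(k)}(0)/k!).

L = (-16 + 32·x) + 4·Dx + (-1 + 2·x)·Dx^2  (order 2).
h: a_k = 0, -4, -8, -16/3, -32/3, -448/15, …
ICs: h(0) = 0, h′(0) = -4.

f: a_k = 0, 4, 0, -32/3, 0, 128/15, …
g: a_k = -1, -2, -4, -8, -16, -32, …
Product ⇒ symmetric product L₀, ord ≤ 2.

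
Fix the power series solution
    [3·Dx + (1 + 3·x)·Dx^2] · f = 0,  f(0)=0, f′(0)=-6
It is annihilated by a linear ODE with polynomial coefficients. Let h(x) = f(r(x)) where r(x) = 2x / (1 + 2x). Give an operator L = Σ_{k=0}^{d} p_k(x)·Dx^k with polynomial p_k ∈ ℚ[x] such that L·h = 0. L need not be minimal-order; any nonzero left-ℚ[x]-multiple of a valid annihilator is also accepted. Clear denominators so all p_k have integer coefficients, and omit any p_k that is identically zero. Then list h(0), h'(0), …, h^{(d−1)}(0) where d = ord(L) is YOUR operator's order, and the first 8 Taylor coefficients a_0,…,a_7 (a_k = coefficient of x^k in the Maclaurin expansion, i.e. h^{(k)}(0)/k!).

L = (10 + 32·x)·Dx + (1 + 10·x + 16·x^2)·Dx^2  (order 2).
h: a_k = 0, -12, 60, -336, 2040, -65472/5, 87360, -4194048/7, …
ICs: h(0) = 0, h′(0) = -12.

f: a_k = 0, -6, 9, -18, 81/2, -486/5, 243, -4374/7, …
f∘r: x↦r, Dx↦Dx/r' in L_f ⇒ L₀.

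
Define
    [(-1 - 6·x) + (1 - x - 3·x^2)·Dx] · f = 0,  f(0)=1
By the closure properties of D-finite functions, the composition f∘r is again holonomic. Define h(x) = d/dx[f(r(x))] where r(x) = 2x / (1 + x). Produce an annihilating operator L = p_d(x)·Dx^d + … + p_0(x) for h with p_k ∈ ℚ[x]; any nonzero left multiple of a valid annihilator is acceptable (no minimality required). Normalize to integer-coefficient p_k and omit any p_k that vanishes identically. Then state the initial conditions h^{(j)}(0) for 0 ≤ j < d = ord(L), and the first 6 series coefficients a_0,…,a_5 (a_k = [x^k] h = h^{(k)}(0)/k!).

L = (14 + 78·x + 546·x^2 + 338·x^3) + (-1 - 14·x + 182·x^3 + 169·x^4)·Dx  (order 1).
h: a_k = 2, 28, 78, 728, 1690, 14196, …
ICs: h(0) = 2.

f: a_k = 1, 1, 4, 7, 19, 40, …
Substitute x→r, Dx→(1/r')Dx; clear ⇒ L₀.
h=h₀': d/dx-closure on L₀ ⇒ L.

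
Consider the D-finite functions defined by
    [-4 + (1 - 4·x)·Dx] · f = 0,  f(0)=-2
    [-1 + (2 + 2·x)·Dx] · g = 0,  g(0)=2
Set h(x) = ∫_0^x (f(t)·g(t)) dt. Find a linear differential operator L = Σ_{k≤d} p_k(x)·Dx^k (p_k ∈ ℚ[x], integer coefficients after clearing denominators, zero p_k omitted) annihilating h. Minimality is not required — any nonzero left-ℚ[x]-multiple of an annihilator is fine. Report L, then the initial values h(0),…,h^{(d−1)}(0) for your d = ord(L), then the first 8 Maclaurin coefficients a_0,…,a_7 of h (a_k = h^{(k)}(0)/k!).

f: a_k = -2, -8, -32, -128, -512, -2048, -8192, -32768, …
g: a_k = 2, 1, -1/4, 1/8, -5/64, 7/128, -21/512, 33/1024, …
L₀ := L_f ⊗_s L_g (sym. prod.), ord ≤ 1.
Integrate: L := L₀·Dx.
L = (9 + 4·x)·Dx + (-2 + 6·x + 8·x^2)·Dx^2  (order 2).
h: a_k = 0, -4, -9, -143/6, -1145/16, -7327/32, -293087/384, -4689371/1792, …
ICs: h(0) = 0, h′(0) = -4.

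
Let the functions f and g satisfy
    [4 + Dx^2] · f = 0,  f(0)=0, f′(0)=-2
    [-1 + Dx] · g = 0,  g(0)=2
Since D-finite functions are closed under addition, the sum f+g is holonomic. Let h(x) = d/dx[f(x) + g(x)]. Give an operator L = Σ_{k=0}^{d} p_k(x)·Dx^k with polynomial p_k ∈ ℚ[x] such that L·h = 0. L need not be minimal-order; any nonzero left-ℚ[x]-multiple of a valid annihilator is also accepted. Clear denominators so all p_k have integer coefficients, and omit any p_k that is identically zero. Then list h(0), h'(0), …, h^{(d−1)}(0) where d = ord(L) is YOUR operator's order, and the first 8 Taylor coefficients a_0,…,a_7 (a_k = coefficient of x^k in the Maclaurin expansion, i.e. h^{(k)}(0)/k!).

L = 4 - 4·Dx + Dx^2 - Dx^3  (order 3).
h: a_k = 0, 2, 5, 1/3, -5/4, 1/60, 13/72, 1/2520, …
ICs: h(0) = 0, h′(0) = 2, h′′(0) = 10.

f: a_k = 0, -2, 0, 4/3, 0, -4/15, 0, 8/315, …
g: a_k = 2, 2, 1, 1/3, 1/12, 1/60, 1/360, 1/2520, …
Sum ⇒ L₀ = lclm(L_f,L_g) in ℚ(x)⟨Dx⟩.
h=h₀': d/dx-closure on L₀ ⇒ L.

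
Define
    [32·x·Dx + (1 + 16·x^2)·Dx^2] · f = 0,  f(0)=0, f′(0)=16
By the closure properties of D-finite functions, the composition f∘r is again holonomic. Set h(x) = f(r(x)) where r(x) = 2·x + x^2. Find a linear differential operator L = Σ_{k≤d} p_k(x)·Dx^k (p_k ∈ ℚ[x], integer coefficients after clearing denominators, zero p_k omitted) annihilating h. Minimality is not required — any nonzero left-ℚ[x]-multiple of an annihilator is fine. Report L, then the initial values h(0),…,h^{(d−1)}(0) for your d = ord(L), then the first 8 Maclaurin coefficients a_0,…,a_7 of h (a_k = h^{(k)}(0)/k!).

L = (-1 + 128·x + 256·x^2 + 192·x^3 + 48·x^4)·Dx + (1 + x + 64·x^2 + 128·x^3 + 80·x^4 + 16·x^5)·Dx^2  (order 2).
h: a_k = 0, 32, 16, -2048/3, -1024, 128512/5, 196352/3, -7929856/7, …
ICs: h(0) = 0, h′(0) = 32.

f: a_k = 0, 16, 0, -256/3, 0, 4096/5, 0, -65536/7, …
f∘r: x↦r, Dx↦Dx/r' in L_f ⇒ L₀.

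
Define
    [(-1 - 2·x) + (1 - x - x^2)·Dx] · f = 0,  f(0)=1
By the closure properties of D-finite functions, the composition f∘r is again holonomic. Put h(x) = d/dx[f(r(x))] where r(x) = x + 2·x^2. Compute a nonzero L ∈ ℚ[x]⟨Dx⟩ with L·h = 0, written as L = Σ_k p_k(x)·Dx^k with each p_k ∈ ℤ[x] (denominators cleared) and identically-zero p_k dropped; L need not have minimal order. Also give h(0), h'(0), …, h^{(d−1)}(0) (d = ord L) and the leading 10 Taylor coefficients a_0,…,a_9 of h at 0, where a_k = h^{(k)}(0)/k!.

f: a_k = 1, 1, 2, 3, 5, 8, 13, 21, 34, 55, …
Substitute x→r, Dx→(1/r')Dx; clear ⇒ L₀.
Differentiate: ansatz ord ≤ ord L₀ ⇒ L.
L = (8 + 42·x + 126·x^2 + 208·x^3 + 408·x^4 + 480·x^5 + 320·x^6) + (-1 - 5·x - 3·x^2 + 18·x^3 + 80·x^4 + 120·x^5 + 112·x^6 + 64·x^7)·Dx  (order 1).
h: a_k = 1, 8, 33, 124, 420, 1422, 4599, 14624, 45747, 141430, …
ICs: h(0) = 1.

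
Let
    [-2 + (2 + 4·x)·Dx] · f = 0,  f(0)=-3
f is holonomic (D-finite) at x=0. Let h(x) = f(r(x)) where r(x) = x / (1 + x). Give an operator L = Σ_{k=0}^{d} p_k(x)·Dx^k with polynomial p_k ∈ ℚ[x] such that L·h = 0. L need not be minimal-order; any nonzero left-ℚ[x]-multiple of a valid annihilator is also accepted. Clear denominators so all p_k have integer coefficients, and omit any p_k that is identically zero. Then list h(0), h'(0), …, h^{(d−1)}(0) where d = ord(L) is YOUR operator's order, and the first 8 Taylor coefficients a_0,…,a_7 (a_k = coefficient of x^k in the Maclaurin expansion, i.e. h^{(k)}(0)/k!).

L = -1 + (1 + 4·x + 3·x^2)·Dx  (order 1).
h: a_k = -3, -3, 9/2, -15/2, 111/8, -225/8, 981/16, -2259/16, …
ICs: h(0) = -3.

f: a_k = -3, -3, 3/2, -3/2, 15/8, -21/8, 63/16, -99/16, …
L₀ from L_f via x↦r, Dx↦r'^{-1}Dx.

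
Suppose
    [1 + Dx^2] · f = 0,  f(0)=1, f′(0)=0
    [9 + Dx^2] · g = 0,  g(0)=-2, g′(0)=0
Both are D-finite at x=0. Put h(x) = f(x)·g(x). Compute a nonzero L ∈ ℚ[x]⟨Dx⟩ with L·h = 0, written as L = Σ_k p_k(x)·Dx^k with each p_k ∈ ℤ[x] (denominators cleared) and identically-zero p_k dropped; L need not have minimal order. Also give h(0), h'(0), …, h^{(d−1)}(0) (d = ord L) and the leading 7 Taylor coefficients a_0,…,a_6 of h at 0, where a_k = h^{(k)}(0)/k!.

L = 64 + 20·Dx^2 + Dx^4  (order 4).
h: a_k = -2, 0, 10, 0, -34/3, 0, 52/9, …
ICs: h(0) = -2, h′(0) = 0, h′′(0) = 20, h′′′(0) = 0.

f: a_k = 1, 0, -1/2, 0, 1/24, 0, -1/720, …
g: a_k = -2, 0, 9, 0, -27/4, 0, 81/40, …
Product ⇒ symmetric product L₀, ord ≤ 4.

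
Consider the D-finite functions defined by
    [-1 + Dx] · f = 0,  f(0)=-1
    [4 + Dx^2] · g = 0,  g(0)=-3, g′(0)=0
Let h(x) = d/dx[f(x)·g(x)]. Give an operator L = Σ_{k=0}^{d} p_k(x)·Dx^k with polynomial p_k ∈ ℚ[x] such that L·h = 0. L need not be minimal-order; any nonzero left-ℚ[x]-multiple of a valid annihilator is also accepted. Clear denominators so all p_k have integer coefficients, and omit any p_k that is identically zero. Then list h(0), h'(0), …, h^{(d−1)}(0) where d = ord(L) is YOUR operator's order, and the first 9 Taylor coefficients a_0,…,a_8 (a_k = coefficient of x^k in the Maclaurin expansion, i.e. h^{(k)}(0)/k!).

f: a_k = -1, -1, -1/2, -1/6, -1/24, -1/120, -1/720, -1/5040, -1/40320, …
g: a_k = -3, 0, 6, 0, -2, 0, 4/15, 0, -2/105, …
Sym-product of L_f,L_g gives L₀ (≤ ord 2).
h=h₀': d/dx-closure on L₀ ⇒ L.
L = 5 - 2·Dx + Dx^2  (order 2).
h: a_k = 3, -9, -33/2, -7/2, 41/8, 117/40, 29/240, -527/1680, -1199/13440, …
ICs: h(0) = 3, h′(0) = -9.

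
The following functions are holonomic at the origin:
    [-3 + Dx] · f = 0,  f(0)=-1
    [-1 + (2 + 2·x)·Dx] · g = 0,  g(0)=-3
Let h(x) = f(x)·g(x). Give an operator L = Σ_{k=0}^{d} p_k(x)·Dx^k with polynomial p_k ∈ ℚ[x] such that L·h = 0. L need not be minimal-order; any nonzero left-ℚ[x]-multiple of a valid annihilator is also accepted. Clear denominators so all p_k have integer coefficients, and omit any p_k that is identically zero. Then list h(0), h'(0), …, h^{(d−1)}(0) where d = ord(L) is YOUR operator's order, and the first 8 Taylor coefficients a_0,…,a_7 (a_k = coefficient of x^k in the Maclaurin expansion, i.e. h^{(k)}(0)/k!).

f: a_k = -1, -3, -9/2, -9/2, -27/8, -81/40, -81/80, -243/560, …
g: a_k = -3, -3/2, 3/8, -3/16, 15/128, -21/256, 63/1024, -99/2048, …
f·g: L₀ = L_f ⊗_s L_g, ord ≤ 1·1.
L = (-7 - 6·x) + (2 + 2·x)·Dx  (order 1).
h: a_k = 3, 21/2, 141/8, 309/16, 2001/128, 12831/1280, 27189/5120, 171999/71680, …
ICs: h(0) = 3.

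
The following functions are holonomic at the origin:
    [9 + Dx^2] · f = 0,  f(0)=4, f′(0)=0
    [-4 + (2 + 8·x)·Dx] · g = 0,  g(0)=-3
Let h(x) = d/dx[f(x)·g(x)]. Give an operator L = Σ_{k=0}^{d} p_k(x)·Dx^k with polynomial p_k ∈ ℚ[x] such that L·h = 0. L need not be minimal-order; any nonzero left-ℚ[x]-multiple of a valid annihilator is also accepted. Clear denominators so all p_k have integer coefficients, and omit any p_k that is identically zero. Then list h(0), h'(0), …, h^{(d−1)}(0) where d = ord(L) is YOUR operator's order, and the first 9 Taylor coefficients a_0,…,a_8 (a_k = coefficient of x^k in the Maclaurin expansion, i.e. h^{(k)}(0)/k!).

L = (131 + 1392·x + 4512·x^2 + 6912·x^3 + 6912·x^4) + (4 - 80·x - 576·x^2 - 768·x^3)·Dx + (7 + 80·x + 352·x^2 + 768·x^3 + 768·x^4)·Dx^2  (order 2).
h: a_k = -24, 156, 180, -114, -1005, 33669/10, -125559/10, 6875397/140, -106612659/560, …
ICs: h(0) = -24, h′(0) = 156.

f: a_k = 4, 0, -18, 0, 27/2, 0, -81/20, 0, 729/1120, …
g: a_k = -3, -6, 6, -12, 30, -84, 252, -792, 2574, …
Sym-product of L_f,L_g gives L₀ (≤ ord 2).
Differentiate: ansatz ord ≤ ord L₀ ⇒ L.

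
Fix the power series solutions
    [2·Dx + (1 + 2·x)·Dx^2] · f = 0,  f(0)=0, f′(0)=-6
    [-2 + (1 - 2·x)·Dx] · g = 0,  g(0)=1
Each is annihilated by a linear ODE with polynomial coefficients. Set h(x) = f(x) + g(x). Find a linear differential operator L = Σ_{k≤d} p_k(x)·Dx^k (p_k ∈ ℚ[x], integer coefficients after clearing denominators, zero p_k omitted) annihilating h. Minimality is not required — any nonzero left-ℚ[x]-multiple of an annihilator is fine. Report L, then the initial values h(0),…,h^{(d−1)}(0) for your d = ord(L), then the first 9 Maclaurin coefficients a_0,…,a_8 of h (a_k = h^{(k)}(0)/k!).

f: a_k = 0, -6, 6, -8, 12, -96/5, 32, -384/7, 96, …
g: a_k = 1, 2, 4, 8, 16, 32, 64, 128, 256, …
L₀ := lclm(L_f,L_g); ord L₀ ≤ 2+1.
L = (-40 - 16·x)·Dx + (-8 - 64·x - 32·x^2)·Dx^2 + (3 + 2·x - 12·x^2 - 8·x^3)·Dx^3  (order 3).
h: a_k = 1, -4, 10, 0, 28, 64/5, 96, 512/7, 352, …
ICs: h(0) = 1, h′(0) = -4, h′′(0) = 20.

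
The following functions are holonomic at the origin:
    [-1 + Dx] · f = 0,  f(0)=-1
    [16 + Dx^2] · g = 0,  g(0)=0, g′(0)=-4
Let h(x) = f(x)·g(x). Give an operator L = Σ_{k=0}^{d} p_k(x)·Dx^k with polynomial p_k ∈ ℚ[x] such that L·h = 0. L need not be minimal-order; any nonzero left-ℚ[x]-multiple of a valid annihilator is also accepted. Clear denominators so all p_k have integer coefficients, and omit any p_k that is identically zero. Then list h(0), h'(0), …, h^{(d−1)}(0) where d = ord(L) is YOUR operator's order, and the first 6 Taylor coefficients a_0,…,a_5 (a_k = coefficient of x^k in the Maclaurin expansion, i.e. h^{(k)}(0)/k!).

L = 17 - 2·Dx + Dx^2  (order 2).
h: a_k = 0, 4, 4, -26/3, -10, 101/30, …
ICs: h(0) = 0, h′(0) = 4.

f: a_k = -1, -1, -1/2, -1/6, -1/24, -1/120, …
g: a_k = 0, -4, 0, 32/3, 0, -128/15, …
h₀=f·g: eliminate ⇒ L₀, order ≤ 1·2.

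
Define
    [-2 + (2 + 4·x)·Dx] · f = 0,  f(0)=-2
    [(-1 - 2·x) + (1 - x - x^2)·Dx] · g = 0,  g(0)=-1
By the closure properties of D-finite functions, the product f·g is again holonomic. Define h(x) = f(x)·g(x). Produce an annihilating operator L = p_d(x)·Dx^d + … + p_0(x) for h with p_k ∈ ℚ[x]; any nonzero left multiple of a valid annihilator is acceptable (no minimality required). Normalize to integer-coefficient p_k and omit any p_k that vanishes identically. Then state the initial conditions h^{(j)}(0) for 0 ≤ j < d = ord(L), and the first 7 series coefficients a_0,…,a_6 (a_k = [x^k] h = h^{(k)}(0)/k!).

f: a_k = -2, -2, 1, -1, 5/4, -7/4, 21/8, …
g: a_k = -1, -1, -2, -3, -5, -8, -13, …
Sym-product of L_f,L_g gives L₀ (≤ ord 1).
L = (2 + 3·x + 3·x^2) + (-1 - x + 3·x^2 + 2·x^3)·Dx  (order 1).
h: a_k = 2, 4, 5, 10, 55/4, 51/2, 293/8, …
ICs: h(0) = 2.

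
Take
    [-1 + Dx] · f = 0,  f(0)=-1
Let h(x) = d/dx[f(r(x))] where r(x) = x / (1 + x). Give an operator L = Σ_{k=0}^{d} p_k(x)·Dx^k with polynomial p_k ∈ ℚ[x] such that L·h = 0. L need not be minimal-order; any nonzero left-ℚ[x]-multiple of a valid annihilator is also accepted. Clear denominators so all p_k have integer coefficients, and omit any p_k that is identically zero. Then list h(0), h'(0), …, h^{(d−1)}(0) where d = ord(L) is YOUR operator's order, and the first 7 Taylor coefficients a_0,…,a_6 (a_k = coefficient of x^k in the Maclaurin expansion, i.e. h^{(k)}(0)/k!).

L = (-1 - 2·x) + (-1 - 2·x - x^2)·Dx  (order 1).
h: a_k = -1, 1, -1/2, -1/6, 19/24, -151/120, 1091/720, …
ICs: h(0) = -1.

f: a_k = -1, -1, -1/2, -1/6, -1/24, -1/120, -1/720, …
Substitute x→r, Dx→(1/r')Dx; clear ⇒ L₀.
h₀' ⇒ L via d/dx closure of L₀.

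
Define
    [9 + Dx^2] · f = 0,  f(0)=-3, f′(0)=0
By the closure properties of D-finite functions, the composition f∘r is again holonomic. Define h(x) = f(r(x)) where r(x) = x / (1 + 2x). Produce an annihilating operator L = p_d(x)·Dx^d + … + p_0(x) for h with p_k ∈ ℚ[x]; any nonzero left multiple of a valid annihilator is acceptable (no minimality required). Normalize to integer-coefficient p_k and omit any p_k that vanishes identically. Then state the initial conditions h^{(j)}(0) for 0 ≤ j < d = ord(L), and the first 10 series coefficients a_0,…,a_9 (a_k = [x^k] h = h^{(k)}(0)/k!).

L = 9 + (4 + 24·x + 48·x^2 + 32·x^3)·Dx + (1 + 8·x + 24·x^2 + 32·x^3 + 16·x^4)·Dx^2  (order 2).
h: a_k = -3, 0, 27/2, -54, 1215/8, -351, 54243/80, -20169/20, 566865/896, 830763/280, …
ICs: h(0) = -3, h′(0) = 0.

f: a_k = -3, 0, 27/2, 0, -81/8, 0, 243/80, 0, -2187/4480, 0, …
L₀ from L_f via x↦r, Dx↦r'^{-1}Dx.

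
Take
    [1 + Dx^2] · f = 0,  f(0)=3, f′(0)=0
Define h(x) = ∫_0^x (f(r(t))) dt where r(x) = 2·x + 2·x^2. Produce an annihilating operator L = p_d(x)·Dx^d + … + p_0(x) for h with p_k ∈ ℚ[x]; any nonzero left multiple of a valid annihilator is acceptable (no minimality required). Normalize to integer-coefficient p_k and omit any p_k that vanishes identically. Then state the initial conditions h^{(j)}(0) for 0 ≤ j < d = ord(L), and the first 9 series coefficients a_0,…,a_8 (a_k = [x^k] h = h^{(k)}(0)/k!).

f: a_k = 3, 0, -3/2, 0, 1/8, 0, -1/240, 0, 1/13440, …
h₀=f(r): pull back L_f along r ⇒ L₀.
Integrate: L := L₀·Dx.
L = (4 + 24·x + 48·x^2 + 32·x^3)·Dx - 2·Dx^2 + (1 + 2·x)·Dx^3  (order 3).
h: a_k = 0, 3, 0, -2, -3, -4/5, 4/3, 176/105, 4/5, …
ICs: h(0) = 0, h′(0) = 3, h′′(0) = 0.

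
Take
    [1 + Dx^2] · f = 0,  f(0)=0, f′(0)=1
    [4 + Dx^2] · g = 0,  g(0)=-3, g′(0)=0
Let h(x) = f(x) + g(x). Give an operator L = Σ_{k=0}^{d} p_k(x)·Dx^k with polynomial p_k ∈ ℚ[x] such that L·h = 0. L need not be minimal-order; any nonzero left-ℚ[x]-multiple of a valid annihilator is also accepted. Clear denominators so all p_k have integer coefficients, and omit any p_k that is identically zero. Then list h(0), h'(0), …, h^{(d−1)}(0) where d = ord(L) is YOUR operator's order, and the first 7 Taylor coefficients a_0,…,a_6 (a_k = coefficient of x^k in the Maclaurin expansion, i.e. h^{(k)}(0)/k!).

L = 4 + 5·Dx^2 + Dx^4  (order 4).
h: a_k = -3, 1, 6, -1/6, -2, 1/120, 4/15, …
ICs: h(0) = -3, h′(0) = 1, h′′(0) = 12, h′′′(0) = -1.

f: a_k = 0, 1, 0, -1/6, 0, 1/120, 0, …
g: a_k = -3, 0, 6, 0, -2, 0, 4/15, …
L₀ := lclm(L_f,L_g); ord L₀ ≤ 2+2.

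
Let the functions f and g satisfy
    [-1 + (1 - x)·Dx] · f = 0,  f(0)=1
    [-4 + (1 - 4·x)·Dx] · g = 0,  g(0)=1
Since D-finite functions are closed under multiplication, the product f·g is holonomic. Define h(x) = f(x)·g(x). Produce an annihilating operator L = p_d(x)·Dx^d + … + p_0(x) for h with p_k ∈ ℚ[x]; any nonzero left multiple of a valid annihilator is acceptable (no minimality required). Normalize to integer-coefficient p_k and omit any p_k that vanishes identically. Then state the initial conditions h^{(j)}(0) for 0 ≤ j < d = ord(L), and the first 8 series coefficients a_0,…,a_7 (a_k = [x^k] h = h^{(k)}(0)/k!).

L = (-5 + 8·x) + (1 - 5·x + 4·x^2)·Dx  (order 1).
h: a_k = 1, 5, 21, 85, 341, 1365, 5461, 21845, …
ICs: h(0) = 1.

f: a_k = 1, 1, 1, 1, 1, 1, 1, 1, …
g: a_k = 1, 4, 16, 64, 256, 1024, 4096, 16384, …
h₀=f·g: eliminate ⇒ L₀, order ≤ 1·1.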